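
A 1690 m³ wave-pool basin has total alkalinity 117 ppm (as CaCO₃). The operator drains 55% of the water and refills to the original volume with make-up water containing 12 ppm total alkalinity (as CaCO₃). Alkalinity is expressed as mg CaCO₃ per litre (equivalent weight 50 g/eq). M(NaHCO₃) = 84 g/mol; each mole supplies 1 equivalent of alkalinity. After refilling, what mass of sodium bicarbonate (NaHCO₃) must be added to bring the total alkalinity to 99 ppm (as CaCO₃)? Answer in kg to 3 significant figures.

Volume: 1690 m³ = 1,690,000 L.
After draining 55% and refilling: 117 × 0.45 + 12 × 0.55 = 59.25 ppm.
Deficit to target: 99 − 59.25 = 39.75 mg/L.
As CaCO₃: 39.75 mg/L × 1,690,000 L = 67,180 g; ÷ 50 g/eq ÷ 1 = 1344 mol NaHCO₃.
Mass: 1344 × 84 = 112,900 g.

113 kg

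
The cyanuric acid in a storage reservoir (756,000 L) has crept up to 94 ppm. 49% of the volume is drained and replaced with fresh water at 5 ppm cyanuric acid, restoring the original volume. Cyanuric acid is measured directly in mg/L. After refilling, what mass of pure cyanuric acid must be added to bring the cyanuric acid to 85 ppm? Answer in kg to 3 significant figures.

After draining 49% and refilling: 94 × 0.51 + 5 × 0.49 = 50.39 ppm.
Deficit to target: 85 − 50.39 = 34.61 mg/L.
Mass: 34.61 mg/L × 756,000 L = 26,170 g cyanuric acid.

26.2 kg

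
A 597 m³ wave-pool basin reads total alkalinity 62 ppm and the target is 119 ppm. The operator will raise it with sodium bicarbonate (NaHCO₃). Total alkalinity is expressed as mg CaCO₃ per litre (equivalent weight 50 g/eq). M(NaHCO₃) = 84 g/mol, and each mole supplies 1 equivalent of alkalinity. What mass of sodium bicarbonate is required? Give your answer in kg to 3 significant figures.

Volume: 597 m³ = 597,000 L.
Alkalinity to add: (119 − 62) = 57 mg/L as CaCO₃ × 597,000 L = 34,030 g as CaCO₃.
Equivalents: 34,030 g ÷ 50 g/eq = 680.6 eq.
NaHCO₃ supplies 1 eq per mole → 680.6 mol.
Mass: 680.6 mol × 84 g/mol = 57,170 g.

57.2 kg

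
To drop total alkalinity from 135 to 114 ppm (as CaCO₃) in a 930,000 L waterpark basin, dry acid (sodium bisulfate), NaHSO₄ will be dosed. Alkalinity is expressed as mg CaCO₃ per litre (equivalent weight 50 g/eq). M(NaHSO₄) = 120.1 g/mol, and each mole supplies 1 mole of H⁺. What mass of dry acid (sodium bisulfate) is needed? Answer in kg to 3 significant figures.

46.9 kg

Alkalinity to neutralize: (135 − 114) = 21 mg/L as CaCO₃ × 930,000 L = 19,530 g as CaCO₃.
Equivalents of H⁺ required: 19,530 ÷ 50 g/eq = 390.6 eq = 390.6 mol NaHSO₄.
Mass of NaHSO₄: 390.6 × 120.1 = 46,910 g.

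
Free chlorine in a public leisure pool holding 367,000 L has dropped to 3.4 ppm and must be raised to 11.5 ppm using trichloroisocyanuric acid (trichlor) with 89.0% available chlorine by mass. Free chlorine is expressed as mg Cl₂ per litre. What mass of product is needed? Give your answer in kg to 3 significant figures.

3.34 kg

Chlorine deficit: 11.5 − 3.4 = 8.1 ppm = 8.1 mg/L as Cl₂.
Cl₂ equivalent needed: 8.1 mg/L × 367,000 L = 2,973,000 mg = 2973 g.
Product at 89.0% available chlorine: 2973 / 0.89 = 3340 g.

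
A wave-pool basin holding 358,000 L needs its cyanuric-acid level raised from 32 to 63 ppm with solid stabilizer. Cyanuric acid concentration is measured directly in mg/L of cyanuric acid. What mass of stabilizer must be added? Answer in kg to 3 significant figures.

CYA to add: (63 − 32) = 31 mg/L × 358,000 L = 11,100 g cyanuric acid.

11.1 kg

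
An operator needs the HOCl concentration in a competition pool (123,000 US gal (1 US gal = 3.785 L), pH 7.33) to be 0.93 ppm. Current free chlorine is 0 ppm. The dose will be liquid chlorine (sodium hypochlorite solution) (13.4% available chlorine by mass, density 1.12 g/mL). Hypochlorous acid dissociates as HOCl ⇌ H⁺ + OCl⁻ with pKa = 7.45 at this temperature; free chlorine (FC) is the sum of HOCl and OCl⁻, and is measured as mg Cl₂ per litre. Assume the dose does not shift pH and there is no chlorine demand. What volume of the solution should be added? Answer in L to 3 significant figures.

5.07 L

Volume: 123,000 US gal × 3.785 L/gal = 465,555 L.
[OCl⁻]/[HOCl] = 10^(pH − pKa) = 10^(7.33 − 7.45) = 0.7586; fraction as HOCl = 1/(1 + 0.7586) = 0.5686.
Free chlorine required for 0.93 ppm HOCl: 0.93 / 0.5686 = 1.635 ppm.
FC to add: 1.635 − 0 = 1.635 mg/L as Cl₂.
Cl₂ equivalent: 1.635 mg/L × 465,555 L = 761.4 g.
Product at 13.4% available Cl: 761.4 / 0.134 = 5682 g.
Volume: 5682 g ÷ 1.12 g/mL = 5073 mL.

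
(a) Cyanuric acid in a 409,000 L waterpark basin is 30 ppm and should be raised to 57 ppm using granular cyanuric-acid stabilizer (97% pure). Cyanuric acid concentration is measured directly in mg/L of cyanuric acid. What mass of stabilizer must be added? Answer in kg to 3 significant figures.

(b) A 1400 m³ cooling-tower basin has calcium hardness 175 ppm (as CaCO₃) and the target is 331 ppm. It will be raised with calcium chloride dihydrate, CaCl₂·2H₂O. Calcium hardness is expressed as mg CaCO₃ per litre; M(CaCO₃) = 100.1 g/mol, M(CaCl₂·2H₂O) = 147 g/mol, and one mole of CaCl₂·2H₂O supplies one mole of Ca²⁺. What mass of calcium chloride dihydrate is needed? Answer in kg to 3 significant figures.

(a) 11.4 kg; (b) 321 kg

(a) CYA to add: (57 − 30) = 27 mg/L × 409,000 L = 11,040 g cyanuric acid.
(a) At 97% purity: 11,040 / 0.97 = 11,380 g product.

(b) Volume: 1400 m³ = 1,400,000 L.
(b) Hardness to add: (331 − 175) = 156 mg/L as CaCO₃ × 1,400,000 L = 218,400 g as CaCO₃.
(b) Moles of Ca²⁺ (1 mol Ca²⁺ ≡ 1 mol CaCO₃): 218,400 / 100.1 g/mol = 2182 mol.
(b) Mass of CaCl₂·2H₂O: 2182 × 147 = 320,700 g.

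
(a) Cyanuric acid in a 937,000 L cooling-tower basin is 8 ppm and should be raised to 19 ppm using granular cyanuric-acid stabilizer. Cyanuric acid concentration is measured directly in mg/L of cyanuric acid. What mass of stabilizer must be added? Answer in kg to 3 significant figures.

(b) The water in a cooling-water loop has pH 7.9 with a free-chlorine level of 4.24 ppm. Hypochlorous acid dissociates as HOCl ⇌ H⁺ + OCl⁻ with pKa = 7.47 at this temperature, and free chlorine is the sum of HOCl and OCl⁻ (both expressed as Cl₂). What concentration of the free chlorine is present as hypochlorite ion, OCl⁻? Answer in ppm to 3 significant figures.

(a) CYA to add: (19 − 8) = 11 mg/L × 937,000 L = 10,310 g cyanuric acid.

(b) [OCl⁻]/[HOCl] = 10^(pH − pKa) = 10^(7.9 − 7.47) = 10^0.43 = 2.692.
(b) Fraction as HOCl = 1 / (1 + 2.692) = 0.2709.
(b) OCl⁻ = (1 − 0.2709) × 4.24 ppm = 3.091 ppm.

(a) 10.3 kg; (b) 3.09 ppm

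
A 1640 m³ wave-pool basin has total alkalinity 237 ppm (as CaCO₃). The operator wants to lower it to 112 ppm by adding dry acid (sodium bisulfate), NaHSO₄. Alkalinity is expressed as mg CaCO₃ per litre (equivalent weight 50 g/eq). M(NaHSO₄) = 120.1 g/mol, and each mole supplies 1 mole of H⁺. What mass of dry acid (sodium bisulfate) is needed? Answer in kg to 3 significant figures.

492 kg

Volume: 1640 m³ = 1,640,000 L.
Alkalinity to neutralize: (237 − 112) = 125 mg/L as CaCO₃ × 1,640,000 L = 205,000 g as CaCO₃.
Equivalents of H⁺ required: 205,000 ÷ 50 g/eq = 4100 eq = 4100 mol NaHSO₄.
Mass of NaHSO₄: 4100 × 120.1 = 492,400 g.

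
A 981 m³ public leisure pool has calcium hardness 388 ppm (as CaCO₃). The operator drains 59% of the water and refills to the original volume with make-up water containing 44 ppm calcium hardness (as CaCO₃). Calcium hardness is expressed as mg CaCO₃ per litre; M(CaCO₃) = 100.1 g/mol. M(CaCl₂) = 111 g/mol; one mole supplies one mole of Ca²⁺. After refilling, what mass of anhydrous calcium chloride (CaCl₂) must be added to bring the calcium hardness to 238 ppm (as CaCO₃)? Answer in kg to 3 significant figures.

57.6 kg

Volume: 981 m³ = 981,000 L.
After draining 59% and refilling: 388 × 0.41 + 44 × 0.59 = 185.04 ppm.
Deficit to target: 238 − 185.04 = 52.96 mg/L.
As CaCO₃: 52.96 mg/L × 981,000 L = 51,950 g; ÷ 100.1 = 519 mol Ca²⁺.
Mass: 519 × 111 = 57,610 g.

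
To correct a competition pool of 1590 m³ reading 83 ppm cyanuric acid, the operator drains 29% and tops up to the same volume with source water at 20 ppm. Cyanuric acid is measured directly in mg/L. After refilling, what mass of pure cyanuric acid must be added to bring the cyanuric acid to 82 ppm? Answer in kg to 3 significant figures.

Volume: 1590 m³ = 1,590,000 L.
After draining 29% and refilling: 83 × 0.71 + 20 × 0.29 = 64.73 ppm.
Deficit to target: 82 − 64.73 = 17.27 mg/L.
Mass: 17.27 mg/L × 1,590,000 L = 27,460 g cyanuric acid.

27.5 kg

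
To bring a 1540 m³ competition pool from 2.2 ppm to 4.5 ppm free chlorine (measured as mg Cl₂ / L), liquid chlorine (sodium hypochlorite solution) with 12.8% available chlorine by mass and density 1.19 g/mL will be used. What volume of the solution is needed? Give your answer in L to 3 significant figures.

Volume: 1540 m³ = 1,540,000 L.
Chlorine deficit: 4.5 − 2.2 = 2.3 ppm = 2.3 mg/L as Cl₂.
Cl₂ equivalent needed: 2.3 mg/L × 1,540,000 L = 3,542,000 mg = 3542 g.
Product at 12.8% available chlorine: 3542 / 0.128 = 27,670 g.
Volume at density 1.19 g/mL: 27,670 g ÷ 1.19 g/mL = 23,250 mL.

23.3 L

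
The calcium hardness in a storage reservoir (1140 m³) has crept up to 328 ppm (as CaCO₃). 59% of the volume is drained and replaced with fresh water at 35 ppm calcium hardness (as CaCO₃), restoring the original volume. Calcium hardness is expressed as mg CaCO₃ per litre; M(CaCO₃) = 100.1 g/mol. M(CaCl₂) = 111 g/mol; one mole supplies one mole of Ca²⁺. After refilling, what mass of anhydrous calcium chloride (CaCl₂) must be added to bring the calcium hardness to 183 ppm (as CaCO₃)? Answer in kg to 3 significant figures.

35.2 kg

Volume: 1140 m³ = 1,140,000 L.
After draining 59% and refilling: 328 × 0.41 + 35 × 0.59 = 155.13 ppm.
Deficit to target: 183 − 155.13 = 27.87 mg/L.
As CaCO₃: 27.87 mg/L × 1,140,000 L = 31,770 g; ÷ 100.1 = 317.4 mol Ca²⁺.
Mass: 317.4 × 111 = 35,230 g.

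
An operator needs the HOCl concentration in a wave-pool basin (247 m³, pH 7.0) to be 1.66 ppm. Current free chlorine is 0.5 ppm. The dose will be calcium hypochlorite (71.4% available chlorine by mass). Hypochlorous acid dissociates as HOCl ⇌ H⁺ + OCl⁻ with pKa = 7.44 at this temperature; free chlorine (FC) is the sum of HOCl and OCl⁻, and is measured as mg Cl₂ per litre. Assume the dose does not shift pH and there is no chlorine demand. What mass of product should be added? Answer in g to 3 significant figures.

610 g

Volume: 247 m³ = 247,000 L.
[OCl⁻]/[HOCl] = 10^(pH − pKa) = 10^(7.0 − 7.44) = 0.3631; fraction as HOCl = 1/(1 + 0.3631) = 0.7336.
Free chlorine required for 1.66 ppm HOCl: 1.66 / 0.7336 = 2.263 ppm.
FC to add: 2.263 − 0.5 = 1.763 mg/L as Cl₂.
Cl₂ equivalent: 1.763 mg/L × 247,000 L = 435.4 g.
Product at 71.4% available Cl: 435.4 / 0.714 = 609.8 g.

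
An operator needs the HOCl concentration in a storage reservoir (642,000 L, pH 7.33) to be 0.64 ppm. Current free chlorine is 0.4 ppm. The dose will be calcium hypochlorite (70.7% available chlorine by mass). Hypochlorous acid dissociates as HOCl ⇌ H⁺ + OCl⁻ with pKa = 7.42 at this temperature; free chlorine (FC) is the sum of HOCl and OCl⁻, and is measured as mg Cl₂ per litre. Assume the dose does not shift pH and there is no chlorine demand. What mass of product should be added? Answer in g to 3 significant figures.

690 g

[OCl⁻]/[HOCl] = 10^(pH − pKa) = 10^(7.33 − 7.42) = 0.8128; fraction as HOCl = 1/(1 + 0.8128) = 0.5516.
Free chlorine required for 0.64 ppm HOCl: 0.64 / 0.5516 = 1.16 ppm.
FC to add: 1.16 − 0.4 = 0.7602 mg/L as Cl₂.
Cl₂ equivalent: 0.7602 mg/L × 642,000 L = 488.1 g.
Product at 70.7% available Cl: 488.1 / 0.707 = 690.3 g.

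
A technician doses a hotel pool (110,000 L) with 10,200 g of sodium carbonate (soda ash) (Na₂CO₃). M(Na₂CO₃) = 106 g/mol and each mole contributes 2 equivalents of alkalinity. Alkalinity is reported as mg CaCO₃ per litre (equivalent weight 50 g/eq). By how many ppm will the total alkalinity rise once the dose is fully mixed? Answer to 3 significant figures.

87.5 ppm

Moles of Na₂CO₃: 10,200 g ÷ 106 g/mol = 96.23 mol → 192.5 eq of alkalinity.
As CaCO₃: 192.5 eq × 50 g/eq = 9623 g.
Rise: 9623 g / 110,000 L × 1000 = 87.48 mg/L.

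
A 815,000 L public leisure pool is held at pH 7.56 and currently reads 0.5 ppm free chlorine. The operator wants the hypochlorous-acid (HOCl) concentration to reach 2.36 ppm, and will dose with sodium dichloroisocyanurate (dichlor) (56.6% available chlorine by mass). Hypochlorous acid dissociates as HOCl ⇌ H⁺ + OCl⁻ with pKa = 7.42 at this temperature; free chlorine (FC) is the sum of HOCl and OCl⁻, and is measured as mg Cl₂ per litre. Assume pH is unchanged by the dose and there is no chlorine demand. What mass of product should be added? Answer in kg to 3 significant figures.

7.37 kg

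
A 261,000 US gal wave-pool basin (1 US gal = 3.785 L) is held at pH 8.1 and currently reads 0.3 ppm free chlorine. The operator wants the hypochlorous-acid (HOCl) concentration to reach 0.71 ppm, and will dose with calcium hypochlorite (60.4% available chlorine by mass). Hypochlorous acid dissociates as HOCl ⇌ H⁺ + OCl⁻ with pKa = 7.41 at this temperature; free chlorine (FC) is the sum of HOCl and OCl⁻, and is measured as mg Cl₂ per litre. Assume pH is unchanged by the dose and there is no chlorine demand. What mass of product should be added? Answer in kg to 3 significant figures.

6.36 kg

Volume: 261,000 US gal × 3.785 L/gal = 987,885 L.
[OCl⁻]/[HOCl] = 10^(pH − pKa) = 10^(8.1 − 7.41) = 4.898; fraction as HOCl = 1/(1 + 4.898) = 0.1696.
Free chlorine required for 0.71 ppm HOCl: 0.71 / 0.1696 = 4.187 ppm.
FC to add: 4.187 − 0.3 = 3.887 mg/L as Cl₂.
Cl₂ equivalent: 3.887 mg/L × 987,885 L = 3840 g.
Product at 60.4% available Cl: 3840 / 0.604 = 6358 g.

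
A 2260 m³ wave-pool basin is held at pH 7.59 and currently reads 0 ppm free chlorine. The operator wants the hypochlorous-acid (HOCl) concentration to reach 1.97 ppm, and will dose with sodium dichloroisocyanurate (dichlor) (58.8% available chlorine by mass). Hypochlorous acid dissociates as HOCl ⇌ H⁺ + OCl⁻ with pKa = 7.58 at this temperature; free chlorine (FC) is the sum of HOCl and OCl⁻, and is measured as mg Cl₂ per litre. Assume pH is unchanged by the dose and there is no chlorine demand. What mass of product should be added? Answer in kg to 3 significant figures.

15.3 kg

Volume: 2260 m³ = 2,260,000 L.
[OCl⁻]/[HOCl] = 10^(pH − pKa) = 10^(7.59 − 7.58) = 1.023; fraction as HOCl = 1/(1 + 1.023) = 0.4942.
Free chlorine required for 1.97 ppm HOCl: 1.97 / 0.4942 = 3.986 ppm.
FC to add: 3.986 − 0 = 3.986 mg/L as Cl₂.
Cl₂ equivalent: 3.986 mg/L × 2,260,000 L = 9008 g.
Product at 58.8% available Cl: 9008 / 0.588 = 15,320 g.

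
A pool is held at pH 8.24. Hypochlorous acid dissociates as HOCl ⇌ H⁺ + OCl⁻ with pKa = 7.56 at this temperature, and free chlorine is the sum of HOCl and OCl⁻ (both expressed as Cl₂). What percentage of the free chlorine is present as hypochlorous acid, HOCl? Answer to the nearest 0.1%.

[OCl⁻]/[HOCl] = 10^(pH − pKa) = 10^(8.24 − 7.56) = 10^0.68 = 4.786.
Fraction as HOCl = 1 / (1 + 4.786) = 0.1728.

17.3%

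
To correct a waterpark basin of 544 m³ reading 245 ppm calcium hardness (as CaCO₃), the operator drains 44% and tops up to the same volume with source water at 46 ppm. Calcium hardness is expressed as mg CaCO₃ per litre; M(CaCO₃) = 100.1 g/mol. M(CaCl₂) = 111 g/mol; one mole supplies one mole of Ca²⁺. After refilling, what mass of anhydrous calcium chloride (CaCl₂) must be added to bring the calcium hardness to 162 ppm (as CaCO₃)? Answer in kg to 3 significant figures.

2.75 kg

Volume: 544 m³ = 544,000 L.
After draining 44% and refilling: 245 × 0.56 + 46 × 0.44 = 157.44 ppm.
Deficit to target: 162 − 157.44 = 4.56 mg/L.
As CaCO₃: 4.56 mg/L × 544,000 L = 2481 g; ÷ 100.1 = 24.78 mol Ca²⁺.
Mass: 24.78 × 111 = 2751 g.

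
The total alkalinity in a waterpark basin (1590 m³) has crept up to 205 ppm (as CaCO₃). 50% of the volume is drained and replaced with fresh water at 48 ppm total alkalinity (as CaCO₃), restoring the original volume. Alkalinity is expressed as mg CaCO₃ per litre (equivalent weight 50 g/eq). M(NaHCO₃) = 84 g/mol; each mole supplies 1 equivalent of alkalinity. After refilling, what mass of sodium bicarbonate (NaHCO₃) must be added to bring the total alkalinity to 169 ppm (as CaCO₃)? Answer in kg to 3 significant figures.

114 kg

Volume: 1590 m³ = 1,590,000 L.
After draining 50% and refilling: 205 × 0.50 + 48 × 0.50 = 126.5 ppm.
Deficit to target: 169 − 126.5 = 42.5 mg/L.
As CaCO₃: 42.5 mg/L × 1,590,000 L = 67,580 g; ÷ 50 g/eq ÷ 1 = 1352 mol NaHCO₃.
Mass: 1352 × 84 = 113,500 g.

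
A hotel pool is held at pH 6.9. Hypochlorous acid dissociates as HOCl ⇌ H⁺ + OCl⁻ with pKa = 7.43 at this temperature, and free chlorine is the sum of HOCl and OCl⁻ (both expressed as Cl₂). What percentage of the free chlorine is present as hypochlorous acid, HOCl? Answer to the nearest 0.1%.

[OCl⁻]/[HOCl] = 10^(pH − pKa) = 10^(6.9 − 7.43) = 10^-0.53 = 0.2951.
Fraction as HOCl = 1 / (1 + 0.2951) = 0.7721.

77.2%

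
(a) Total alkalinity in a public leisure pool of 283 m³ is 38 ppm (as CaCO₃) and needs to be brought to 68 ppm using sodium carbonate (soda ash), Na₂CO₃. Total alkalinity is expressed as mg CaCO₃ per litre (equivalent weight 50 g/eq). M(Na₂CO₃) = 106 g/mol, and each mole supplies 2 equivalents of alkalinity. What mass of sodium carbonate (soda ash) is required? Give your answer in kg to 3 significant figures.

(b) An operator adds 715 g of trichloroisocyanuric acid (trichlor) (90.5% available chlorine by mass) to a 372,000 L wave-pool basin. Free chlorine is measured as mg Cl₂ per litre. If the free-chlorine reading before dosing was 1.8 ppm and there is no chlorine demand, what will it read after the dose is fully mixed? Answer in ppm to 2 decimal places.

(a) 9.00 kg; (b) 3.54 ppm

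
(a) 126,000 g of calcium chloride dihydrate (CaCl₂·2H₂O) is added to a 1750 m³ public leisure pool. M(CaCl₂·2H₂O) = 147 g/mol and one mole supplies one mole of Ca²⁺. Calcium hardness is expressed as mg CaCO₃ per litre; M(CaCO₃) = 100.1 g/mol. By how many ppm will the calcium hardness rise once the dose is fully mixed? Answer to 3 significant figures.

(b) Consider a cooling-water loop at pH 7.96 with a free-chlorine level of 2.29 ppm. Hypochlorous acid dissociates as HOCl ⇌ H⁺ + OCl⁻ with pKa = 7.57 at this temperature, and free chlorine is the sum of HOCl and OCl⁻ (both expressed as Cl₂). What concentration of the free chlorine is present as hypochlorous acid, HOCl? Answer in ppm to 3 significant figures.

(a) Volume: 1750 m³ = 1,750,000 L.
(a) Moles of Ca²⁺: 126,000 g ÷ 147 g/mol = 857.1 mol.
(a) As CaCO₃: 857.1 mol × 100.1 g/mol = 85,800 g.
(a) Rise: 85,800 g / 1,750,000 L × 1000 = 49.03 mg/L.

(b) [OCl⁻]/[HOCl] = 10^(pH − pKa) = 10^(7.96 − 7.57) = 10^0.39 = 2.455.
(b) Fraction as HOCl = 1 / (1 + 2.455) = 0.2895.
(b) HOCl = 0.2895 × 2.29 ppm = 0.6629 ppm.

(a) 49.0 ppm; (b) 0.663 ppm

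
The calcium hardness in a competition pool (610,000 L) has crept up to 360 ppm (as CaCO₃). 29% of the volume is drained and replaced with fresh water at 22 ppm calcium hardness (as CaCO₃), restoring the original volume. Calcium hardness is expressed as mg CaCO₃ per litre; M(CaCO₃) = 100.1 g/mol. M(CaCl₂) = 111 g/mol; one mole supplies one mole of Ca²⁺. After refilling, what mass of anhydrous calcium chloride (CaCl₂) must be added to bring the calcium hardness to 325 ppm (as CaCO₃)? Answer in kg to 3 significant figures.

After draining 29% and refilling: 360 × 0.71 + 22 × 0.29 = 261.98 ppm.
Deficit to target: 325 − 261.98 = 63.02 mg/L.
As CaCO₃: 63.02 mg/L × 610,000 L = 38,440 g; ÷ 100.1 = 384 mol Ca²⁺.
Mass: 384 × 111 = 42,630 g.

42.6 kg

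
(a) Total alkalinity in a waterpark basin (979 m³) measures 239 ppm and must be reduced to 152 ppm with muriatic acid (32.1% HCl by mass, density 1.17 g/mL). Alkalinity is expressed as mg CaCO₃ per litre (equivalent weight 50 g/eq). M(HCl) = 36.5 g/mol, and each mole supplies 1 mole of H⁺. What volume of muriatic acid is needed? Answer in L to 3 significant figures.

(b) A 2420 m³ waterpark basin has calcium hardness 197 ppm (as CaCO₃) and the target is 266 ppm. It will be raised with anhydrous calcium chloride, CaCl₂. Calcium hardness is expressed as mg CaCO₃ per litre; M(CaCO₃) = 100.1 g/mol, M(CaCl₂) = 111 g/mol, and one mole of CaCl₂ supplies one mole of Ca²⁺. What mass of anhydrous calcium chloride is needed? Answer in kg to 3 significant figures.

(a) Volume: 979 m³ = 979,000 L.
(a) Alkalinity to neutralize: (239 − 152) = 87 mg/L as CaCO₃ × 979,000 L = 85,170 g as CaCO₃.
(a) Equivalents of H⁺ required: 85,170 ÷ 50 g/eq = 1703 eq = 1703 mol HCl.
(a) Mass of HCl: 1703 × 36.5 = 62,180 g.
(a) Mass of 32.1% solution: 62,180 / 0.321 = 193,700 g.
(a) Volume: 193,700 g ÷ 1.17 g/mL = 165,600 mL.

(b) Volume: 2420 m³ = 2,420,000 L.
(b) Hardness to add: (266 − 197) = 69 mg/L as CaCO₃ × 2,420,000 L = 167,000 g as CaCO₃.
(b) Moles of Ca²⁺ (1 mol Ca²⁺ ≡ 1 mol CaCO₃): 167,000 / 100.1 g/mol = 1668 mol.
(b) Mass of CaCl₂: 1668 × 111 = 185,200 g.

(a) 166 L; (b) 185 kg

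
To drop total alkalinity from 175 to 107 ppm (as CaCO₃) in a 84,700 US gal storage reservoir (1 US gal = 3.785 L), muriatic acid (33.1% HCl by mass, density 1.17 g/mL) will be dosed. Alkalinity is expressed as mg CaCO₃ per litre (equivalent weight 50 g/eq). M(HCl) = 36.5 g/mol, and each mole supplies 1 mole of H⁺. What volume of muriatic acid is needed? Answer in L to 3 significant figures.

Volume: 84,700 US gal × 3.785 L/gal = 320,590 L.
Alkalinity to neutralize: (175 − 107) = 68 mg/L as CaCO₃ × 320,590 L = 21,800 g as CaCO₃.
Equivalents of H⁺ required: 21,800 ÷ 50 g/eq = 436 eq = 436 mol HCl.
Mass of HCl: 436 × 36.5 = 15,910 g.
Mass of 33.1% solution: 15,910 / 0.331 = 48,080 g.
Volume: 48,080 g ÷ 1.17 g/mL = 41,090 mL.

41.1 L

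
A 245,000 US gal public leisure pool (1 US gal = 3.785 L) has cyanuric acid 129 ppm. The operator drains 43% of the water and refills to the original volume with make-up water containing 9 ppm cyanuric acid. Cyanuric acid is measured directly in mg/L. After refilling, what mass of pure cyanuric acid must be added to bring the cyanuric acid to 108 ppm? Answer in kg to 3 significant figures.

Volume: 245,000 US gal × 3.785 L/gal = 927,325 L.
After draining 43% and refilling: 129 × 0.57 + 9 × 0.43 = 77.4 ppm.
Deficit to target: 108 − 77.4 = 30.6 mg/L.
Mass: 30.6 mg/L × 927,325 L = 28,380 g cyanuric acid.

28.4 kg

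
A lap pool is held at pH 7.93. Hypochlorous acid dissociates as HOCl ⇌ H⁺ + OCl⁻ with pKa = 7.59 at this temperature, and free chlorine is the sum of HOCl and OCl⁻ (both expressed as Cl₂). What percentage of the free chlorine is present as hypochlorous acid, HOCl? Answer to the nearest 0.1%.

31.4%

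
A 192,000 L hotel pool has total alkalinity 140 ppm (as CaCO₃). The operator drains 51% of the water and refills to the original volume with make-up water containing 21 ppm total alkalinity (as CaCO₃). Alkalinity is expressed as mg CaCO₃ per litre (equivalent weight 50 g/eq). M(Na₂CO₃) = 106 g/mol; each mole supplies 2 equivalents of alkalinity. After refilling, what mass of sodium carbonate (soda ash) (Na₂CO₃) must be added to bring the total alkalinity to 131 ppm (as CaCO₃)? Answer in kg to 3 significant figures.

After draining 51% and refilling: 140 × 0.49 + 21 × 0.51 = 79.31 ppm.
Deficit to target: 131 − 79.31 = 51.69 mg/L.
As CaCO₃: 51.69 mg/L × 192,000 L = 9924 g; ÷ 50 g/eq ÷ 2 = 99.24 mol Na₂CO₃.
Mass: 99.24 × 106 = 10,520 g.

10.5 kg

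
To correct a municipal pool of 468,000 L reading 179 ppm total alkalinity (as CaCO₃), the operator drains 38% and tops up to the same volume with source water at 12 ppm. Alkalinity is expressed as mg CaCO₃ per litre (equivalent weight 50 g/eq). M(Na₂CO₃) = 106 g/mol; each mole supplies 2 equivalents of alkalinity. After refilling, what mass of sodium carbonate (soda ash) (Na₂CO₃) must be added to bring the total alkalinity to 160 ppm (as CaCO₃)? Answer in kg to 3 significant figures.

After draining 38% and refilling: 179 × 0.62 + 12 × 0.38 = 115.54 ppm.
Deficit to target: 160 − 115.54 = 44.46 mg/L.
As CaCO₃: 44.46 mg/L × 468,000 L = 20,810 g; ÷ 50 g/eq ÷ 2 = 208.1 mol Na₂CO₃.
Mass: 208.1 × 106 = 22,060 g.

22.1 kg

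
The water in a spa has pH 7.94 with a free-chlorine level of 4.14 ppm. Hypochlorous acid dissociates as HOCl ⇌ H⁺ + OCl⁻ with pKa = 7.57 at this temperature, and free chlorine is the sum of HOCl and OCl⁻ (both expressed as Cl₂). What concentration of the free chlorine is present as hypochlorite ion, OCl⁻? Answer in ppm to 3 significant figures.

[OCl⁻]/[HOCl] = 10^(pH − pKa) = 10^(7.94 − 7.57) = 10^0.37 = 2.344.
Fraction as HOCl = 1 / (1 + 2.344) = 0.299.
OCl⁻ = (1 − 0.299) × 4.14 ppm = 2.902 ppm.

2.90 ppm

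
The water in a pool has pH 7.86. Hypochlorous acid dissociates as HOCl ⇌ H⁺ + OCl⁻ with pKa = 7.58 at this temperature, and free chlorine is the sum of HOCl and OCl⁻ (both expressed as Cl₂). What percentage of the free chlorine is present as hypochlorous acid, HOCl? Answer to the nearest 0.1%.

[OCl⁻]/[HOCl] = 10^(pH − pKa) = 10^(7.86 − 7.58) = 10^0.28 = 1.905.
Fraction as HOCl = 1 / (1 + 1.905) = 0.3442.

34.4%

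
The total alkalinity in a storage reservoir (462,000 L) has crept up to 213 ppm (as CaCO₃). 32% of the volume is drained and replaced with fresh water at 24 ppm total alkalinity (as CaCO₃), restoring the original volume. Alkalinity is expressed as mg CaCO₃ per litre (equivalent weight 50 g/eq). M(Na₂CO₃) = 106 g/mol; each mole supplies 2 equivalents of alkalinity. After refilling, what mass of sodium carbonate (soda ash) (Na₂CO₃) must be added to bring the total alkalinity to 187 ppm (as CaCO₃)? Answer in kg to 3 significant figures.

After draining 32% and refilling: 213 × 0.68 + 24 × 0.32 = 152.52 ppm.
Deficit to target: 187 − 152.52 = 34.48 mg/L.
As CaCO₃: 34.48 mg/L × 462,000 L = 15,930 g; ÷ 50 g/eq ÷ 2 = 159.3 mol Na₂CO₃.
Mass: 159.3 × 106 = 16,890 g.

16.9 kg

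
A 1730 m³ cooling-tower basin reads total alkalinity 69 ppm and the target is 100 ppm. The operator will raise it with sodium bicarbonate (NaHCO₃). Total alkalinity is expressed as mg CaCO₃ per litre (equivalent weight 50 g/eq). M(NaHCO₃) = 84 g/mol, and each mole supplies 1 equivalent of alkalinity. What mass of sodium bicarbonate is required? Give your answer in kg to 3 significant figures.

Volume: 1730 m³ = 1,730,000 L.
Alkalinity to add: (100 − 69) = 31 mg/L as CaCO₃ × 1,730,000 L = 53,630 g as CaCO₃.
Equivalents: 53,630 g ÷ 50 g/eq = 1073 eq.
NaHCO₃ supplies 1 eq per mole → 1073 mol.
Mass: 1073 mol × 84 g/mol = 90,100 g.

90.1 kg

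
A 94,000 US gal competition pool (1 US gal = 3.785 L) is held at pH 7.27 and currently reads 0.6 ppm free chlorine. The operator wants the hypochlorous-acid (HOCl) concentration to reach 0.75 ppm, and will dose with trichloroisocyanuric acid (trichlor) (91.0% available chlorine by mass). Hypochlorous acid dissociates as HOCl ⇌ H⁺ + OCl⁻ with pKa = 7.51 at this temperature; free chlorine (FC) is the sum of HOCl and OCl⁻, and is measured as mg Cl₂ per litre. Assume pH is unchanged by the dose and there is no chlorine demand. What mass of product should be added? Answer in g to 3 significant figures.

227 g

Volume: 94,000 US gal × 3.785 L/gal = 355,790 L.
[OCl⁻]/[HOCl] = 10^(pH − pKa) = 10^(7.27 − 7.51) = 0.5754; fraction as HOCl = 1/(1 + 0.5754) = 0.6347.
Free chlorine required for 0.75 ppm HOCl: 0.75 / 0.6347 = 1.182 ppm.
FC to add: 1.182 − 0.6 = 0.5816 mg/L as Cl₂.
Cl₂ equivalent: 0.5816 mg/L × 355,790 L = 206.9 g.
Product at 91.0% available Cl: 206.9 / 0.91 = 227.4 g.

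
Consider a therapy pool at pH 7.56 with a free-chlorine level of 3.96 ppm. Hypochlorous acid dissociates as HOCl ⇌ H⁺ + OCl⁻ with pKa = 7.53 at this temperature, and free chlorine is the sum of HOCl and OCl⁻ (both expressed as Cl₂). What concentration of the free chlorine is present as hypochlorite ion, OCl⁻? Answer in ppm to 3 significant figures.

[OCl⁻]/[HOCl] = 10^(pH − pKa) = 10^(7.56 − 7.53) = 10^0.03 = 1.072.
Fraction as HOCl = 1 / (1 + 1.072) = 0.4827.
OCl⁻ = (1 − 0.4827) × 3.96 ppm = 2.048 ppm.

2.05 ppm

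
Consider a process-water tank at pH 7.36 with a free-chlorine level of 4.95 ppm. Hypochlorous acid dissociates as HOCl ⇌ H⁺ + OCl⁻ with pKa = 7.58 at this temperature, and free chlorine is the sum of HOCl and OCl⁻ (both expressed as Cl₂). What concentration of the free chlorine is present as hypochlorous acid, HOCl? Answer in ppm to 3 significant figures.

3.09 ppm

[OCl⁻]/[HOCl] = 10^(pH − pKa) = 10^(7.36 − 7.58) = 10^-0.22 = 0.6026.
Fraction as HOCl = 1 / (1 + 0.6026) = 0.624.
HOCl = 0.624 × 4.95 ppm = 3.089 ppm.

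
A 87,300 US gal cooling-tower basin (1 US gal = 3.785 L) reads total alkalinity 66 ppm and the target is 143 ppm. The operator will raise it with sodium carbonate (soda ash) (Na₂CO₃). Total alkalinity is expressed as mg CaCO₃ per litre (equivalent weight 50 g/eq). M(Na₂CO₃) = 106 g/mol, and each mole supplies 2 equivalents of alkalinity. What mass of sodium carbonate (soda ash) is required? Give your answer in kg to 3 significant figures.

Volume: 87,300 US gal × 3.785 L/gal = 330,430 L.
Alkalinity to add: (143 − 66) = 77 mg/L as CaCO₃ × 330,430 L = 25,440 g as CaCO₃.
Equivalents: 25,440 g ÷ 50 g/eq = 508.9 eq.
Each mole of Na₂CO₃ supplies 2 eq, so 508.9 / 2 = 254.4 mol.
Mass: 254.4 mol × 106 g/mol = 26,970 g.

27.0 kg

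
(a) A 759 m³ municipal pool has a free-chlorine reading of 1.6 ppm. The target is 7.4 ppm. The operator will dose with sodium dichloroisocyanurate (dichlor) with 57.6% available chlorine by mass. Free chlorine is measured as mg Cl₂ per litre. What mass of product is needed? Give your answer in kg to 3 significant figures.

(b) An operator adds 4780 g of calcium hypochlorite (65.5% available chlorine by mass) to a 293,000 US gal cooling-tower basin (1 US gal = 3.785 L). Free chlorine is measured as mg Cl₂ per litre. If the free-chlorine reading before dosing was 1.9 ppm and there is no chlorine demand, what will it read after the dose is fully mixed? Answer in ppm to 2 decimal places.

(a) Volume: 759 m³ = 759,000 L.
(a) Chlorine deficit: 7.4 − 1.6 = 5.8 ppm = 5.8 mg/L as Cl₂.
(a) Cl₂ equivalent needed: 5.8 mg/L × 759,000 L = 4,402,000 mg = 4402 g.
(a) Product at 57.6% available chlorine: 4402 / 0.576 = 7643 g.

(b) Volume: 293,000 US gal × 3.785 L/gal = 1,109,005 L.
(b) Available chlorine delivered: 4780 g × 0.655 = 3131 g as Cl₂.
(b) Concentration rise: 3131 g / 1,109,005 L = 2.823 mg/L = 2.82 ppm.
(b) Final FC: 1.9 + 2.82 = 4.72 ppm.

(a) 7.64 kg; (b) 4.72 ppm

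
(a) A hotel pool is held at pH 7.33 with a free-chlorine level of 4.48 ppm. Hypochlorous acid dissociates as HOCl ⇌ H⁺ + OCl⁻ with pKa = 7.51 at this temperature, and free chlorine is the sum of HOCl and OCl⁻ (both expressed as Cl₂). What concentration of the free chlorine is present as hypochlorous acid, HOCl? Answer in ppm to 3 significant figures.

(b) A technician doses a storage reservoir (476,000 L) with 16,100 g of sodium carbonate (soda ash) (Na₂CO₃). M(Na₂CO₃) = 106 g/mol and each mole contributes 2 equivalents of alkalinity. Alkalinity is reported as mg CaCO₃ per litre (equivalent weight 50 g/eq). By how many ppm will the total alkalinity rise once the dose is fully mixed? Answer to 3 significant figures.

(a) [OCl⁻]/[HOCl] = 10^(pH − pKa) = 10^(7.33 − 7.51) = 10^-0.18 = 0.6607.
(a) Fraction as HOCl = 1 / (1 + 0.6607) = 0.6022.
(a) HOCl = 0.6022 × 4.48 ppm = 2.698 ppm.

(b) Moles of Na₂CO₃: 16,100 g ÷ 106 g/mol = 151.9 mol → 303.8 eq of alkalinity.
(b) As CaCO₃: 303.8 eq × 50 g/eq = 15,190 g.
(b) Rise: 15,190 g / 476,000 L × 1000 = 31.91 mg/L.

(a) 2.70 ppm; (b) 31.9 ppm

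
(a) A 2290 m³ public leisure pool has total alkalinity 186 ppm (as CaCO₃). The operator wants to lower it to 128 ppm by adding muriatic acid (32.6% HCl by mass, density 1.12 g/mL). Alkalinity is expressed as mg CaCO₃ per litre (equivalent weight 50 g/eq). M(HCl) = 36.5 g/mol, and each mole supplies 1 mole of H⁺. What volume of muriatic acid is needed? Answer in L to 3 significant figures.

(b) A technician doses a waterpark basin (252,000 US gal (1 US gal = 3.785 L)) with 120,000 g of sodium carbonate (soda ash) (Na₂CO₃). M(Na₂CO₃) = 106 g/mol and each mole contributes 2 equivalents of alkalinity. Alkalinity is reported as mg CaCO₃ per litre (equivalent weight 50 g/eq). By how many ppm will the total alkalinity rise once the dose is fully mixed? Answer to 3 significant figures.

(a) 266 L; (b) 119 ppm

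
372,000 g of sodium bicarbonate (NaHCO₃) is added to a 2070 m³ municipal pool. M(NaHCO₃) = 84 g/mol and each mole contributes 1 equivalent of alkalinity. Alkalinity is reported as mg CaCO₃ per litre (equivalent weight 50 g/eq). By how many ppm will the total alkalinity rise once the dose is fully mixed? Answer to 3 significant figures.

107 ppm

Volume: 2070 m³ = 2,070,000 L.
Moles of NaHCO₃: 372,000 g ÷ 84 g/mol = 4429 mol → 4429 eq of alkalinity.
As CaCO₃: 4429 eq × 50 g/eq = 221,400 g.
Rise: 221,400 g / 2,070,000 L × 1000 = 107 mg/L.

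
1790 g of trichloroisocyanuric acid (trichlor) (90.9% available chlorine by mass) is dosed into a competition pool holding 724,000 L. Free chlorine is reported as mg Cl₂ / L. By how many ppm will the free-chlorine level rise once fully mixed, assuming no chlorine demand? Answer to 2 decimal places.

2.25 ppm

Available chlorine delivered: 1790 g × 0.909 = 1627 g as Cl₂.
Concentration rise: 1627 g / 724,000 L = 2.247 mg/L = 2.25 ppm.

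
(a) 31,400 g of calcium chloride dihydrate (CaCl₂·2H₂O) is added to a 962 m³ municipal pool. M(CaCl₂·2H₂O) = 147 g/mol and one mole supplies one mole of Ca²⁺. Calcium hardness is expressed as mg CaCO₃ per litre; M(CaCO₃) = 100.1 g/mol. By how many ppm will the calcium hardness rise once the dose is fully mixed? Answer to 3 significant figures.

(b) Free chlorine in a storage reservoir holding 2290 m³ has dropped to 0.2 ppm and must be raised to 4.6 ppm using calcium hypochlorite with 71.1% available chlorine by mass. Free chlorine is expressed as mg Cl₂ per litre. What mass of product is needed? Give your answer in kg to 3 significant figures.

(a) 22.2 ppm; (b) 14.2 kg

(a) Volume: 962 m³ = 962,000 L.
(a) Moles of Ca²⁺: 31,400 g ÷ 147 g/mol = 213.6 mol.
(a) As CaCO₃: 213.6 mol × 100.1 g/mol = 21,380 g.
(a) Rise: 21,380 g / 962,000 L × 1000 = 22.23 mg/L.

(b) Volume: 2290 m³ = 2,290,000 L.
(b) Chlorine deficit: 4.6 − 0.2 = 4.4 ppm = 4.4 mg/L as Cl₂.
(b) Cl₂ equivalent needed: 4.4 mg/L × 2,290,000 L = 10,080,000 mg = 10,080 g.
(b) Product at 71.1% available chlorine: 10,080 / 0.711 = 14,170 g.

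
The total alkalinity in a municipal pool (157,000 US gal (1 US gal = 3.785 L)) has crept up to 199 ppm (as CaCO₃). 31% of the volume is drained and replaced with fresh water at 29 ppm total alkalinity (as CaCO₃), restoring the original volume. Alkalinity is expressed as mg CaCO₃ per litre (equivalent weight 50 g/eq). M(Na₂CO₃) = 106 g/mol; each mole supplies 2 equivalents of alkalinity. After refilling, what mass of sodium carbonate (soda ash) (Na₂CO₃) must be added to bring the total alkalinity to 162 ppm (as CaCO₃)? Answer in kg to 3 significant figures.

Volume: 157,000 US gal × 3.785 L/gal = 594,245 L.
After draining 31% and refilling: 199 × 0.69 + 29 × 0.31 = 146.3 ppm.
Deficit to target: 162 − 146.3 = 15.7 mg/L.
As CaCO₃: 15.7 mg/L × 594,245 L = 9330 g; ÷ 50 g/eq ÷ 2 = 93.3 mol Na₂CO₃.
Mass: 93.3 × 106 = 9889 g.

9.89 kg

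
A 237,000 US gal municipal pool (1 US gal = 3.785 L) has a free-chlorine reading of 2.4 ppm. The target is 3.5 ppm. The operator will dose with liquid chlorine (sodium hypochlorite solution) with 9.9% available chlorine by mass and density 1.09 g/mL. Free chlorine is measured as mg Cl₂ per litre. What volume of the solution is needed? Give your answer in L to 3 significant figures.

9.14 L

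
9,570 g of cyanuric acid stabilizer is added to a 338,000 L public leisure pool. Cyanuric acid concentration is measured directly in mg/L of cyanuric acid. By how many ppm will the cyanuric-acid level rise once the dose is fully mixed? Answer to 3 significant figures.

28.3 ppm

Rise: 9,570 g / 338,000 L × 1000 = 28.31 mg/L.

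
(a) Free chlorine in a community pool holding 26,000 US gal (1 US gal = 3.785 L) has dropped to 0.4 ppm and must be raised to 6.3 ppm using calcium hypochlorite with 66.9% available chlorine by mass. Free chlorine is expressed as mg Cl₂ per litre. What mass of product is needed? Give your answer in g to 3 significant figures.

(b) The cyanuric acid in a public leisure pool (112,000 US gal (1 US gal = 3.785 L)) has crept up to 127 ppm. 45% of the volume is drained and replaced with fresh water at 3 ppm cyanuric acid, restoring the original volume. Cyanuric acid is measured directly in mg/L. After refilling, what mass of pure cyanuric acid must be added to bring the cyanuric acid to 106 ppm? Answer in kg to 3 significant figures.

(a) 868 g; (b) 14.8 kg

(a) Volume: 26,000 US gal × 3.785 L/gal = 98,410 L.
(a) Chlorine deficit: 6.3 − 0.4 = 5.9 ppm = 5.9 mg/L as Cl₂.
(a) Cl₂ equivalent needed: 5.9 mg/L × 98,410 L = 580,600 mg = 580.6 g.
(a) Product at 66.9% available chlorine: 580.6 / 0.669 = 867.9 g.

(b) Volume: 112,000 US gal × 3.785 L/gal = 423,920 L.
(b) After draining 45% and refilling: 127 × 0.55 + 3 × 0.45 = 71.2 ppm.
(b) Deficit to target: 106 − 71.2 = 34.8 mg/L.
(b) Mass: 34.8 mg/L × 423,920 L = 14,750 g cyanuric acid.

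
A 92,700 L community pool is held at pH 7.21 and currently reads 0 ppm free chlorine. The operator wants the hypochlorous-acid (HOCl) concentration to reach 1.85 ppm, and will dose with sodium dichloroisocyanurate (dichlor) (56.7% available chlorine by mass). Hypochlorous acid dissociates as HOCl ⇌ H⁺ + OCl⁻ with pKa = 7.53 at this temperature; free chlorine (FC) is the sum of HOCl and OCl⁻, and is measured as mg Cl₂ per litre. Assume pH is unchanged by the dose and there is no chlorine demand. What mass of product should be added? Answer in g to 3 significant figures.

[OCl⁻]/[HOCl] = 10^(pH − pKa) = 10^(7.21 − 7.53) = 0.4786; fraction as HOCl = 1/(1 + 0.4786) = 0.6763.
Free chlorine required for 1.85 ppm HOCl: 1.85 / 0.6763 = 2.735 ppm.
FC to add: 2.735 − 0 = 2.735 mg/L as Cl₂.
Cl₂ equivalent: 2.735 mg/L × 92,700 L = 253.6 g.
Product at 56.7% available Cl: 253.6 / 0.567 = 447.2 g.

447 g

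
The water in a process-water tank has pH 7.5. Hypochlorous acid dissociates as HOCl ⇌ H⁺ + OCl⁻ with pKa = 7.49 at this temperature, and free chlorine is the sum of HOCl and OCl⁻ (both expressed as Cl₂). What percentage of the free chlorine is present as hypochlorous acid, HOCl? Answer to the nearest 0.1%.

49.4%

[OCl⁻]/[HOCl] = 10^(pH − pKa) = 10^(7.5 − 7.49) = 10^0.01 = 1.023.
Fraction as HOCl = 1 / (1 + 1.023) = 0.4942.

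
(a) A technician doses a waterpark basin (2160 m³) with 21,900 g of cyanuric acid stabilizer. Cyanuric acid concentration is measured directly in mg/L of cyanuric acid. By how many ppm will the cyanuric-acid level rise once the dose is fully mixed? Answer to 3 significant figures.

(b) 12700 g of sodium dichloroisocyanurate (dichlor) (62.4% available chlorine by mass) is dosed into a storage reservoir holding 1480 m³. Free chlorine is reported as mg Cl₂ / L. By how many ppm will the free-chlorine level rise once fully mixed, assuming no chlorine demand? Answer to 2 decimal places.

(a) 10.1 ppm; (b) 5.35 ppm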